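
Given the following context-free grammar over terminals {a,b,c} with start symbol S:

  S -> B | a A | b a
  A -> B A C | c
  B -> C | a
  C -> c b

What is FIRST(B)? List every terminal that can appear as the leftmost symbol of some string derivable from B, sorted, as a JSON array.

FIRST sets, iterate to fixpoint:
iter 1:
  A via A→c: +{c}
  B via B→a: +{a}
  C via C→c b: +{c}
  S via S→B: +{a}
  S via S→b a: +{b}
  FIRST(S)={a,b}  FIRST(A)={c}  FIRST(B)={a}  FIRST(C)={c}
iter 2:
  A via A→B A C: +{a}
  B via B→C: +{c}
  S via S→B: +{c}
  FIRST(S)={a,b,c}  FIRST(A)={a,c}  FIRST(B)={a,c}  FIRST(C)={c}
iter 3: — fixpoint
  FIRST(S)={a,b,c}  FIRST(A)={a,c}  FIRST(B)={a,c}  FIRST(C)={c}

FIRST(B) = ["a", "c"]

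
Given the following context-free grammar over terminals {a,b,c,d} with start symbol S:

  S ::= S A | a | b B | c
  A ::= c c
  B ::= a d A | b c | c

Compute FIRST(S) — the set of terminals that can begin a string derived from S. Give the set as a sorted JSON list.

Compute FIRST by fixpoint:
pass 1:
  A via A→c c: +{c}
  B via B→a d A: +{a}
  B via B→b c: +{b}
  B via B→c: +{c}
  S via S→a: +{a}
  S via S→b B: +{b}
  S via S→c: +{c}
  FIRST[S]={a,b,c}  FIRST[A]={c}  FIRST[B]={a,b,c}
pass 2: — fixpoint
  FIRST[S]={a,b,c}  FIRST[A]={c}  FIRST[B]={a,b,c}

FIRST(S) = ["a", "b", "c"]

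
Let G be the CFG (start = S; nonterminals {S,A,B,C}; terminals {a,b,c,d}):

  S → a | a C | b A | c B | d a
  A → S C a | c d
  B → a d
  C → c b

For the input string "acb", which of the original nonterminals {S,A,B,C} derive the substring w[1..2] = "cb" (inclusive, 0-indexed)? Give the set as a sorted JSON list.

CNF form of G:
  S -> T0 C | T1 B | T2 T0 | T3 A | a
  A -> S X4 | T1 T2
  B -> T0 T2
  C -> T1 T3
  T0 -> a
  T1 -> c
  T2 -> d
  T3 -> b
  X4 -> C T0

CYK table (by increasing span), restricted to cells inside w[1..2]:
  [1..1]={T1}  "c"  orig:{}
  [2..2]={T3}  "b"  orig:{}
  [1..2]={C}  "cb"

Original NTs in T[1,2] deriving "cb": ["C"]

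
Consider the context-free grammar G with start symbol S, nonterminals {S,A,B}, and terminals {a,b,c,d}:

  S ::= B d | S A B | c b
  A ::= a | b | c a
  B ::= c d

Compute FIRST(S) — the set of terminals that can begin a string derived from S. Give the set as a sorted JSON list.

Compute FIRST by fixpoint:
iter 1:
  A via A→a: +{a}
  A via A→b: +{b}
  A via A→c a: +{c}
  B via B→c d: +{c}
  S via S→B d: +{c}
  FIRST(S)={c}  FIRST(A)={a,b,c}  FIRST(B)={c}
iter 2: done
  FIRST(S)={c}  FIRST(A)={a,b,c}  FIRST(B)={c}

FIRST(S) = ["c"]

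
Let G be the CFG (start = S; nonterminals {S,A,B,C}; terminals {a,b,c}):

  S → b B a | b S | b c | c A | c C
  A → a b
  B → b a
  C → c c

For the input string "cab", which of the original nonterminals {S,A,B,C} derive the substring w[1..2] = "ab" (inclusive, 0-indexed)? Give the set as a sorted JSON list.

CNF form of G:
  S -> T1 S | T1 T2 | T1 X3 | T2 A | T2 C
  A -> T0 T1
  B -> T1 T0
  C -> T2 T2
  T0 -> a
  T1 -> b
  T2 -> c
  X3 -> B T0

CYK table (by increasing span) — only the sub-triangle for w[1..2]:
  [1..1]={T0}  "a"  orig:{}
  [2..2]={T1}  "b"  orig:{}
  [1..2]={A}  "ab"

Original NTs in T[1,2] deriving "ab": ["A"]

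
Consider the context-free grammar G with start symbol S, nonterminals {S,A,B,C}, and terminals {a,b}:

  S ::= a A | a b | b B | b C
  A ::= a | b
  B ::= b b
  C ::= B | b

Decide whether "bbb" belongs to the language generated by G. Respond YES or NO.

Convert to CNF:
  S -> T0 B | T0 C | T1 A | T1 T0
  A -> a | b
  B -> T0 T0
  C -> T0 T0 | b
  T0 -> b
  T1 -> a

CYK table (by increasing span):
  [0..0]={A,C,T0}  "b"  orig:{A,C}
  [1..1]={A,C,T0}  "b"  orig:{A,C}
  [2..2]={A,C,T0}  "b"  orig:{A,C}
  [0..1]={B,C,S}  "bb"
  [1..2]={B,C,S}  "bb"
  [0..2]={S}  "bbb"

S ∈ T[0,2] ⇒ YES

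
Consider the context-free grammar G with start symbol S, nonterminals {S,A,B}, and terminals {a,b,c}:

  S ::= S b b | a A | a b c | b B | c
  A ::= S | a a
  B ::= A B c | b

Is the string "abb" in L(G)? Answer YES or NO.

CNF form of G:
  S -> S X6 | T0 B | T1 A | T1 X7 | c
  A -> S X3 | T0 B | T1 A | T1 T1 | T1 X4 | c
  B -> A X5 | b
  T0 -> b
  T1 -> a
  T2 -> c
  X3 -> T0 T0
  X4 -> T0 T2
  X5 -> B T2
  X6 -> T0 T0
  X7 -> T0 T2

CYK fill:
  [0..0]={T1}  "a"  orig:{}
  [1..1]={B,T0}  "b"  orig:{B}
  [2..2]={B,T0}  "b"  orig:{B}
  [0..1]=∅  "ab"
  [1..2]={A,S,X3,X6}  "bb"  orig:{A,S}
  [0..2]={A,S}  "abb"

S ∈ T[0,2] ⇒ YES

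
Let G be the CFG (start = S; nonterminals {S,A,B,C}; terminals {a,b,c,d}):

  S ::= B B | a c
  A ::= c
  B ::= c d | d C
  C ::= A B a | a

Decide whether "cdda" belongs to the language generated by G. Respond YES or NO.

CNF form of G:
  S -> B B | T2 T0
  A -> c
  B -> T0 T1 | T1 C
  C -> A X3 | a
  T0 -> c
  T1 -> d
  T2 -> a
  X3 -> B T2

CYK fill:
  T[0,0] 'c' = {A,T0}  orig:{A}
  T[1,1] 'd' = {T1}  orig:{}
  T[2,2] 'd' = {T1}  orig:{}
  T[3,3] 'a' = {C,T2}  orig:{C}
  T[0,1] 'cd' = {B}
  T[1,2] 'dd' = ∅
  T[2,3] 'da' = {B}
  T[0,2] 'cdd' = ∅
  T[1,3] 'dda' = ∅
  T[0,3] 'cdda' = {S}

S ∈ T[0,3] ⇒ YES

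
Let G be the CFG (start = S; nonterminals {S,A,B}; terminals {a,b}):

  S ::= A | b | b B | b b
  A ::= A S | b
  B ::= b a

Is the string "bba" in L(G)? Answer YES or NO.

Convert to CNF:
  S -> A S | T0 B | T0 T0 | b
  A -> A S | b
  B -> T0 T1
  T0 -> b
  T1 -> a

CYK table (by increasing span):
  cell(0,0) b: {A,S,T0}  orig:{A,S}
  cell(1,1) b: {A,S,T0}  orig:{A,S}
  cell(2,2) a: {T1}  orig:{}
  cell(0,1) bb: {A,S}
  cell(1,2) ba: {B}
  cell(0,2) bba: {S}

S ∈ T[0,2] ⇒ YES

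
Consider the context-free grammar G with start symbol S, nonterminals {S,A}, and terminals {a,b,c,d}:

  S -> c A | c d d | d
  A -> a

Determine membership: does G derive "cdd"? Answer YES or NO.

Convert to CNF:
  S -> T0 A | T0 X2 | d
  A -> a
  T0 -> c
  T1 -> d
  X2 -> T1 T1

Fill CYK table bottom-up:
  T[0,0] 'c' = {T0}  orig:{}
  T[1,1] 'd' = {S,T1}  orig:{S}
  T[2,2] 'd' = {S,T1}  orig:{S}
  T[0,1] 'cd' = ∅
  T[1,2] 'dd' = {X2}  orig:{}
  T[0,2] 'cdd' = {S}

S ∈ T[0,2] ⇒ YES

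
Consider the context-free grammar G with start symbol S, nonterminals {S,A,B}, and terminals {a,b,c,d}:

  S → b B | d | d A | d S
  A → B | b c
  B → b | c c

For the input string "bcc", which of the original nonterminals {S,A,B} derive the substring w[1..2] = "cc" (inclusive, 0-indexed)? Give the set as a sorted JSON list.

CNF form of G:
  S -> T0 B | T2 A | T2 S | d
  A -> T0 T1 | T1 T1 | b
  B -> T1 T1 | b
  T0 -> b
  T1 -> c
  T2 -> d

Fill CYK table bottom-up, restricted to cells inside w[1..2]:
  cell(1,1) c: {T1}  orig:{}
  cell(2,2) c: {T1}  orig:{}
  cell(1,2) cc: {A,B}

Original NTs in T[1,2] deriving "cc": ["A", "B"]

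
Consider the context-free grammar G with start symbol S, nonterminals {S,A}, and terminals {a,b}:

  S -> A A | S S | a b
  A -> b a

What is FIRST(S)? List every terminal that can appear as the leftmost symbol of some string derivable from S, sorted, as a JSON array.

FIRST sets, iterate to fixpoint:
round 1:
  A via A→b a: +{b}
  S via S→A A: +{b}
  S via S→a b: +{a}
  FIRST[S]={a,b}  FIRST[A]={b}
round 2: done
  FIRST[S]={a,b}  FIRST[A]={b}

FIRST(S) = ["a", "b"]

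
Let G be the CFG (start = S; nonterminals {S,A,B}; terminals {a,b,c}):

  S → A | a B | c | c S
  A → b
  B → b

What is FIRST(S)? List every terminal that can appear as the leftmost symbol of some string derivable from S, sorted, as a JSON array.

Compute FIRST by fixpoint:
iter 1:
  A via A→b: +{b}
  B via B→b: +{b}
  S via S→A: +{b}
  S via S→a B: +{a}
  S via S→c: +{c}
  S: {a,b,c}  A: {b}  B: {b}
iter 2: done
  S: {a,b,c}  A: {b}  B: {b}

FIRST(S) = ["a", "b", "c"]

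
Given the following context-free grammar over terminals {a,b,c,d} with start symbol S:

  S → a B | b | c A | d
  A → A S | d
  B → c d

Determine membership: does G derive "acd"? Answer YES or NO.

CNF form of G:
  S -> T0 A | T2 B | b | d
  A -> A S | d
  B -> T0 T1
  T0 -> c
  T1 -> d
  T2 -> a

CYK table (by increasing span):
  [0..0]={T2}  "a"  orig:{}
  [1..1]={T0}  "c"  orig:{}
  [2..2]={A,S,T1}  "d"  orig:{A,S}
  [0..1]=∅  "ac"
  [1..2]={B,S}  "cd"
  [0..2]={S}  "acd"

S ∈ T[0,2] ⇒ YES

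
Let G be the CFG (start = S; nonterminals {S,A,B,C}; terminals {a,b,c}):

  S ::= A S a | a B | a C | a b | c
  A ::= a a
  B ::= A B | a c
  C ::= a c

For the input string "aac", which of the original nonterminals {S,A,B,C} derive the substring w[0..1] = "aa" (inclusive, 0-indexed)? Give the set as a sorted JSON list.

CNF form of G:
  S -> A X3 | T0 B | T0 C | T0 T2 | c
  A -> T0 T0
  B -> A B | T0 T1
  C -> T0 T1
  T0 -> a
  T1 -> c
  T2 -> b
  X3 -> S T0

Fill CYK table bottom-up, restricted to cells inside w[0..1]:
  cell(0,0) a: {T0}  orig:{}
  cell(1,1) a: {T0}  orig:{}
  cell(0,1) aa: {A}

Original NTs in T[0,1] deriving "aa": ["A"]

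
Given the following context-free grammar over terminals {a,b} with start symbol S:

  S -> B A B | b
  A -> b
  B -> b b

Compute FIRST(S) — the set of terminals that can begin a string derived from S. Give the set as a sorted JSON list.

FIRST iteration:
iter 1:
  A via A→b: +{b}
  B via B→b b: +{b}
  S via S→B A B: +{b}
  FIRST[S]={b}  FIRST[A]={b}  FIRST[B]={b}
iter 2: (stable)
  FIRST[S]={b}  FIRST[A]={b}  FIRST[B]={b}

FIRST(S) = ["b"]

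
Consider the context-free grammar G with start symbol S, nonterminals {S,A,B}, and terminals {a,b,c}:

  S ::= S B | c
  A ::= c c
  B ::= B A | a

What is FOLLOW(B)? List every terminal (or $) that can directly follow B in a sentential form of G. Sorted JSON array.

Compute FIRST by fixpoint:
round 1:
  A via A→c c: +{c}
  B via B→a: +{a}
  S via S→c: +{c}
  FIRST[S]={c}  FIRST[A]={c}  FIRST[B]={a}
round 2: (stable)
  FIRST[S]={c}  FIRST[A]={c}  FIRST[B]={a}

Compute FOLLOW by fixpoint:
FOLLOW(S) := {$}
[1]
  B→B A: FOLLOW(B) ⊇ FIRST(A) = {c}; new: +{c}
  B→B A: FOLLOW(A) ⊇ FOLLOW(B) ⊇ {c}; new: +{c}
  S→S B: FOLLOW(S) ⊇ FIRST(B) = {a}; new: +{a}
  S→S B: FOLLOW(B) ⊇ FOLLOW(S) ⊇ {$,a}; new: +{$,a}
  FOLLOW(S)={$,a}  FOLLOW(A)={c}  FOLLOW(B)={$,a,c}
[2]
  B→B A: FOLLOW(A) ⊇ FOLLOW(B) ⊇ {$,a,c}; new: +{$,a}
  FOLLOW(S)={$,a}  FOLLOW(A)={$,a,c}  FOLLOW(B)={$,a,c}
[3] (stable)
  FOLLOW(S)={$,a}  FOLLOW(A)={$,a,c}  FOLLOW(B)={$,a,c}

FOLLOW(B) = ["$", "a", "c"]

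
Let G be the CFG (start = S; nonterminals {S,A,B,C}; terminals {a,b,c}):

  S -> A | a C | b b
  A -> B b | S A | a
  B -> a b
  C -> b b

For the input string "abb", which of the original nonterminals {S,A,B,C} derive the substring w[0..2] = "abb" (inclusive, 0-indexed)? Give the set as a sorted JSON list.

CNF form of G:
  S -> B T0 | S A | T0 T0 | T1 C | a
  A -> B T0 | S A | a
  B -> T1 T0
  C -> T0 T0
  T0 -> b
  T1 -> a

CYK table (by increasing span) — only the sub-triangle for w[0..2]:
  [0..0]={A,S,T1}  "a"  orig:{A,S}
  [1..1]={T0}  "b"  orig:{}
  [2..2]={T0}  "b"  orig:{}
  [0..1]={B}  "ab"
  [1..2]={C,S}  "bb"
  [0..2]={A,S}  "abb"

Original NTs in T[0,2] deriving "abb": ["A", "S"]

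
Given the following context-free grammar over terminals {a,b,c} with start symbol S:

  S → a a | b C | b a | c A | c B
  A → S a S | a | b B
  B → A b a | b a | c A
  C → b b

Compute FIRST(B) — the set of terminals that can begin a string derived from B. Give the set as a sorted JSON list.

FIRST iteration:
iter 1:
  A via A→a: +{a}
  A via A→b B: +{b}
  B via B→A b a: +{a,b}
  B via B→c A: +{c}
  C via C→b b: +{b}
  S via S→a a: +{a}
  S via S→b C: +{b}
  S via S→c A: +{c}
  FIRST[S]={a,b,c}  FIRST[A]={a,b}  FIRST[B]={a,b,c}  FIRST[C]={b}
iter 2:
  A via A→S a S: +{c}
  FIRST[S]={a,b,c}  FIRST[A]={a,b,c}  FIRST[B]={a,b,c}  FIRST[C]={b}
iter 3: done
  FIRST[S]={a,b,c}  FIRST[A]={a,b,c}  FIRST[B]={a,b,c}  FIRST[C]={b}

FIRST(B) = ["a", "b", "c"]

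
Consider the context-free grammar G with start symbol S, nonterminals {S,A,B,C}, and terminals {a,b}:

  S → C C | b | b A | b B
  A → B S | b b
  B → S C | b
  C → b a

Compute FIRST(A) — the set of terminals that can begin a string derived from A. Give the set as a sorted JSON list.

FIRST iteration:
pass 1:
  A via A→b b: +{b}
  B via B→b: +{b}
  C via C→b a: +{b}
  S via S→C C: +{b}
  S: {b}  A: {b}  B: {b}  C: {b}
pass 2: (stable)
  S: {b}  A: {b}  B: {b}  C: {b}

FIRST(A) = ["b"]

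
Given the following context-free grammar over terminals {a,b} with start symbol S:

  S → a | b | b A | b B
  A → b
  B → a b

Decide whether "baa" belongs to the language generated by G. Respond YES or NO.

Convert to CNF:
  S -> T1 A | T1 B | a | b
  A -> b
  B -> T0 T1
  T0 -> a
  T1 -> b

CYK fill:
  [0..0]={A,S,T1}  "b"  orig:{A,S}
  [1..1]={S,T0}  "a"  orig:{S}
  [2..2]={S,T0}  "a"  orig:{S}
  [0..1]=∅  "ba"
  [1..2]=∅  "aa"
  [0..2]=∅  "baa"

S ∉ T[0,2] ⇒ NO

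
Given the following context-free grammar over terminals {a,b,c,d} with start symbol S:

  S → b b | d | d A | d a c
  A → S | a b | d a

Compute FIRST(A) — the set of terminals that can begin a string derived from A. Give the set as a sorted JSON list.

FIRST sets, iterate to fixpoint:
pass 1:
  A via A→a b: +{a}
  A via A→d a: +{d}
  S via S→b b: +{b}
  S via S→d: +{d}
  FIRST(S)={b,d}  FIRST(A)={a,d}
pass 2:
  A via A→S: +{b}
  FIRST(S)={b,d}  FIRST(A)={a,b,d}
pass 3: done
  FIRST(S)={b,d}  FIRST(A)={a,b,d}

FIRST(A) = ["a", "b", "d"]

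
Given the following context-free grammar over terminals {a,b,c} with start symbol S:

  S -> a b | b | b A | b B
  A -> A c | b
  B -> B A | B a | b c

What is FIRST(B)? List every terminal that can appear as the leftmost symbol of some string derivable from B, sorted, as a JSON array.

Compute FIRST by fixpoint:
round 1:
  A via A→b: +{b}
  B via B→b c: +{b}
  S via S→a b: +{a}
  S via S→b: +{b}
  S: {a,b}  A: {b}  B: {b}
round 2: (stable)
  S: {a,b}  A: {b}  B: {b}

FIRST(B) = ["b"]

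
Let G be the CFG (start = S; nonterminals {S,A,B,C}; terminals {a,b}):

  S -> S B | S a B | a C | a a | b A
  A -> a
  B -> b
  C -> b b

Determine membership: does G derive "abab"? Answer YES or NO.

CNF form of G:
  S -> S B | S X2 | T0 A | T1 C | T1 T1
  A -> a
  B -> b
  C -> T0 T0
  T0 -> b
  T1 -> a
  X2 -> T1 B

Fill CYK table bottom-up:
  T[0,0] 'a' = {A,T1}  orig:{A}
  T[1,1] 'b' = {B,T0}  orig:{B}
  T[2,2] 'a' = {A,T1}  orig:{A}
  T[3,3] 'b' = {B,T0}  orig:{B}
  T[0,1] 'ab' = {X2}  orig:{}
  T[1,2] 'ba' = {S}
  T[2,3] 'ab' = {X2}  orig:{}
  T[0,2] 'aba' = ∅
  T[1,3] 'bab' = {S}
  T[0,3] 'abab' = ∅

S ∉ T[0,3] ⇒ NO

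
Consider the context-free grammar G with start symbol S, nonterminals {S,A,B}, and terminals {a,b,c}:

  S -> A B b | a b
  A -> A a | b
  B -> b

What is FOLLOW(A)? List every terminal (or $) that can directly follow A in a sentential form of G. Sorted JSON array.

FIRST sets, iterate to fixpoint:
pass 1:
  A via A→b: +{b}
  B via B→b: +{b}
  S via S→A B b: +{b}
  S via S→a b: +{a}
  FIRST(S)={a,b}  FIRST(A)={b}  FIRST(B)={b}
pass 2: — fixpoint
  FIRST(S)={a,b}  FIRST(A)={b}  FIRST(B)={b}

Compute FOLLOW by fixpoint:
initialize: $ ∈ FOLLOW(S)
iter 1:
  A→A a: FOLLOW(A) ⊇ FIRST(a) = {a}; new: +{a}
  S→A B b: FOLLOW(A) ⊇ FIRST(B) = {b}; new: +{b}
  S→A B b: FOLLOW(B) ⊇ FIRST(b) = {b}; new: +{b}
  S: {$}  A: {a,b}  B: {b}
iter 2: done
  S: {$}  A: {a,b}  B: {b}

FOLLOW(A) = ["a", "b"]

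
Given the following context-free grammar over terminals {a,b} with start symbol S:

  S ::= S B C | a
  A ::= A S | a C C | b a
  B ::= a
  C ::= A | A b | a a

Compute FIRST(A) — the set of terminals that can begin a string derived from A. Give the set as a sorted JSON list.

Compute FIRST by fixpoint:
round 1:
  A via A→a C C: +{a}
  A via A→b a: +{b}
  B via B→a: +{a}
  C via C→A: +{a,b}
  S via S→a: +{a}
  FIRST[S]={a}  FIRST[A]={a,b}  FIRST[B]={a}  FIRST[C]={a,b}
round 2: (no change)
  FIRST[S]={a}  FIRST[A]={a,b}  FIRST[B]={a}  FIRST[C]={a,b}

FIRST(A) = ["a", "b"]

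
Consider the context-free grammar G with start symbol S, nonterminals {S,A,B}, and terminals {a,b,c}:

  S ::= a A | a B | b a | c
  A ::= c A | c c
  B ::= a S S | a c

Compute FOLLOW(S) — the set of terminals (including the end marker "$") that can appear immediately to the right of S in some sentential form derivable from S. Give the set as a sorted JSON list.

FIRST sets, iterate to fixpoint:
round 1:
  A via A→c A: +{c}
  B via B→a S S: +{a}
  S via S→a A: +{a}
  S via S→b a: +{b}
  S via S→c: +{c}
  S: {a,b,c}  A: {c}  B: {a}
round 2: (no change)
  S: {a,b,c}  A: {c}  B: {a}

Compute FOLLOW by fixpoint:
initialize: $ ∈ FOLLOW(S)
pass 1:
  B→a S S: FOLLOW(S) ⊇ FIRST(S) = {a,b,c}; new: +{a,b,c}
  S→a A: FOLLOW(A) ⊇ FOLLOW(S) ⊇ {$,a,b,c}; new: +{$,a,b,c}
  S→a B: FOLLOW(B) ⊇ FOLLOW(S) ⊇ {$,a,b,c}; new: +{$,a,b,c}
  FOLLOW(S)={$,a,b,c}  FOLLOW(A)={$,a,b,c}  FOLLOW(B)={$,a,b,c}
pass 2: — fixpoint
  FOLLOW(S)={$,a,b,c}  FOLLOW(A)={$,a,b,c}  FOLLOW(B)={$,a,b,c}

FOLLOW(S) = ["$", "a", "b", "c"]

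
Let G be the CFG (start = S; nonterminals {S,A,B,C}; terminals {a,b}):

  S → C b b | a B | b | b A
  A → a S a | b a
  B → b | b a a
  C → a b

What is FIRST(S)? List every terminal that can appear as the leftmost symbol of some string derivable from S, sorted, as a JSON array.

FIRST iteration:
pass 1:
  A via A→a S a: +{a}
  A via A→b a: +{b}
  B via B→b: +{b}
  C via C→a b: +{a}
  S via S→C b b: +{a}
  S via S→b: +{b}
  FIRST[S]={a,b}  FIRST[A]={a,b}  FIRST[B]={b}  FIRST[C]={a}
pass 2: (stable)
  FIRST[S]={a,b}  FIRST[A]={a,b}  FIRST[B]={b}  FIRST[C]={a}

FIRST(S) = ["a", "b"]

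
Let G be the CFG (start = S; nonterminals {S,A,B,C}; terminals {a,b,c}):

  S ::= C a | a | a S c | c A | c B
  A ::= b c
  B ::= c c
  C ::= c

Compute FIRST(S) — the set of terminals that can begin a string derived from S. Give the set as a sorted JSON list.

FIRST iteration:
iter 1:
  A via A→b c: +{b}
  B via B→c c: +{c}
  C via C→c: +{c}
  S via S→C a: +{c}
  S via S→a: +{a}
  FIRST[S]={a,c}  FIRST[A]={b}  FIRST[B]={c}  FIRST[C]={c}
iter 2: done
  FIRST[S]={a,c}  FIRST[A]={b}  FIRST[B]={c}  FIRST[C]={c}

FIRST(S) = ["a", "c"]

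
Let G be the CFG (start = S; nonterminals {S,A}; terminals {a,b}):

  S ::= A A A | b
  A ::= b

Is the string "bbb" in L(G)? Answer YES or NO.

Convert to CNF:
  S -> A X0 | b
  A -> b
  X0 -> A A

CYK fill:
  cell(0,0) b: {A,S}
  cell(1,1) b: {A,S}
  cell(2,2) b: {A,S}
  cell(0,1) bb: {X0}  orig:{}
  cell(1,2) bb: {X0}  orig:{}
  cell(0,2) bbb: {S}

S ∈ T[0,2] ⇒ YES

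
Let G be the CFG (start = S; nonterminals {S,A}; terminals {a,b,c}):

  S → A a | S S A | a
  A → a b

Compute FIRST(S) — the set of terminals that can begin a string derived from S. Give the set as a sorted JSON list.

FIRST iteration:
round 1:
  A via A→a b: +{a}
  S via S→A a: +{a}
  S: {a}  A: {a}
round 2: — fixpoint
  S: {a}  A: {a}

FIRST(S) = ["a"]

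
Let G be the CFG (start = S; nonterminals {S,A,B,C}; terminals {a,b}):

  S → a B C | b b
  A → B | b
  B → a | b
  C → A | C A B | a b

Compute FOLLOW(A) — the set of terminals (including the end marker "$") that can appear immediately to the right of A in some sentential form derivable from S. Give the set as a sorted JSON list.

FIRST iteration:
iter 1:
  A via A→b: +{b}
  B via B→a: +{a}
  B via B→b: +{b}
  C via C→A: +{b}
  C via C→a b: +{a}
  S via S→a B C: +{a}
  S via S→b b: +{b}
  FIRST(S)={a,b}  FIRST(A)={b}  FIRST(B)={a,b}  FIRST(C)={a,b}
iter 2:
  A via A→B: +{a}
  FIRST(S)={a,b}  FIRST(A)={a,b}  FIRST(B)={a,b}  FIRST(C)={a,b}
iter 3: — fixpoint
  FIRST(S)={a,b}  FIRST(A)={a,b}  FIRST(B)={a,b}  FIRST(C)={a,b}

FOLLOW sets:
seed FOLLOW(S) with $
[1]
  C→C A B: FOLLOW(C) ⊇ FIRST(A) = {a,b}; new: +{a,b}
  C→C A B: FOLLOW(A) ⊇ FIRST(B) = {a,b}; new: +{a,b}
  C→C A B: FOLLOW(B) ⊇ FOLLOW(C) ⊇ {a,b}; new: +{a,b}
  S→a B C: FOLLOW(C) ⊇ FOLLOW(S) ⊇ {$}; new: +{$}
  FOLLOW(S)={$}  FOLLOW(A)={a,b}  FOLLOW(B)={a,b}  FOLLOW(C)={$,a,b}
[2]
  C→A: FOLLOW(A) ⊇ FOLLOW(C) ⊇ {$,a,b}; new: +{$}
  C→C A B: FOLLOW(B) ⊇ FOLLOW(C) ⊇ {$,a,b}; new: +{$}
  FOLLOW(S)={$}  FOLLOW(A)={$,a,b}  FOLLOW(B)={$,a,b}  FOLLOW(C)={$,a,b}
[3] — fixpoint
  FOLLOW(S)={$}  FOLLOW(A)={$,a,b}  FOLLOW(B)={$,a,b}  FOLLOW(C)={$,a,b}

FOLLOW(A) = ["$", "a", "b"]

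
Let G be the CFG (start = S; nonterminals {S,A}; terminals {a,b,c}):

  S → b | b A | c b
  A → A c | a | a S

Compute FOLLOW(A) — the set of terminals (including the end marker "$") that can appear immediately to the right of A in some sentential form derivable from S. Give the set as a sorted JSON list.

FIRST sets, iterate to fixpoint:
iter 1:
  A via A→a: +{a}
  S via S→b: +{b}
  S via S→c b: +{c}
  FIRST[S]={b,c}  FIRST[A]={a}
iter 2: done
  FIRST[S]={b,c}  FIRST[A]={a}

FOLLOW iteration:
FOLLOW(S) := {$}
round 1:
  A→A c: FOLLOW(A) ⊇ FIRST(c) = {c}; new: +{c}
  A→a S: FOLLOW(S) ⊇ FOLLOW(A) ⊇ {c}; new: +{c}
  S→b A: FOLLOW(A) ⊇ FOLLOW(S) ⊇ {$,c}; new: +{$}
  FOLLOW(S)={$,c}  FOLLOW(A)={$,c}
round 2: done
  FOLLOW(S)={$,c}  FOLLOW(A)={$,c}

FOLLOW(A) = ["$", "c"]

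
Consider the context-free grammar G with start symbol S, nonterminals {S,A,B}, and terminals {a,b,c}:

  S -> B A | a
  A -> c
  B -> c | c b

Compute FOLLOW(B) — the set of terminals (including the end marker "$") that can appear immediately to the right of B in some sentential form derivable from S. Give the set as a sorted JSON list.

Compute FIRST by fixpoint:
round 1:
  A via A→c: +{c}
  B via B→c: +{c}
  S via S→B A: +{c}
  S via S→a: +{a}
  S: {a,c}  A: {c}  B: {c}
round 2: (stable)
  S: {a,c}  A: {c}  B: {c}

Compute FOLLOW by fixpoint:
FOLLOW(S) := {$}
[1]
  S→B A: FOLLOW(B) ⊇ FIRST(A) = {c}; new: +{c}
  S→B A: FOLLOW(A) ⊇ FOLLOW(S) ⊇ {$}; new: +{$}
  FOLLOW(S)={$}  FOLLOW(A)={$}  FOLLOW(B)={c}
[2] (stable)
  FOLLOW(S)={$}  FOLLOW(A)={$}  FOLLOW(B)={c}

FOLLOW(B) = ["c"]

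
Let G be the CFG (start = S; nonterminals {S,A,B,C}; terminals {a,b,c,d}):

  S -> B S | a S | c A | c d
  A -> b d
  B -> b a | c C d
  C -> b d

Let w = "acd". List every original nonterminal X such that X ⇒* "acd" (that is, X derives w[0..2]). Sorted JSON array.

Convert to CNF:
  S -> B S | T2 S | T3 A | T3 T1
  A -> T0 T1
  B -> T0 T2 | T3 X4
  C -> T0 T1
  T0 -> b
  T1 -> d
  T2 -> a
  T3 -> c
  X4 -> C T1

Fill CYK table bottom-up (cells [i..j] with 0 ≤ i ≤ j ≤ 2 only):
  [0..0]={T2}  "a"  orig:{}
  [1..1]={T3}  "c"  orig:{}
  [2..2]={T1}  "d"  orig:{}
  [0..1]=∅  "ac"
  [1..2]={S}  "cd"
  [0..2]={S}  "acd"

Original NTs in T[0,2] deriving "acd": ["S"]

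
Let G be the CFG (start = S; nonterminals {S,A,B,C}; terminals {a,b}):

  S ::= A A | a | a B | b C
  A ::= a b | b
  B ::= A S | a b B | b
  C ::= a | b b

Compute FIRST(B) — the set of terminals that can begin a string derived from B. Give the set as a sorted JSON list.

FIRST iteration:
iter 1:
  A via A→a b: +{a}
  A via A→b: +{b}
  B via B→A S: +{a,b}
  C via C→a: +{a}
  C via C→b b: +{b}
  S via S→A A: +{a,b}
  S: {a,b}  A: {a,b}  B: {a,b}  C: {a,b}
iter 2: — fixpoint
  S: {a,b}  A: {a,b}  B: {a,b}  C: {a,b}

FIRST(B) = ["a", "b"]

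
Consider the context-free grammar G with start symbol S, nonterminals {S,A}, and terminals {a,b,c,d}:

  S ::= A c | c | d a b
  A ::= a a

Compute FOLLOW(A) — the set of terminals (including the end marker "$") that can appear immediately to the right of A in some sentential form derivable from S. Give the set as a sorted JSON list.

Compute FIRST by fixpoint:
pass 1:
  A via A→a a: +{a}
  S via S→A c: +{a}
  S via S→c: +{c}
  S via S→d a b: +{d}
  FIRST[S]={a,c,d}  FIRST[A]={a}
pass 2: (stable)
  FIRST[S]={a,c,d}  FIRST[A]={a}

FOLLOW sets:
seed FOLLOW(S) with $
iter 1:
  S→A c: FOLLOW(A) ⊇ FIRST(c) = {c}; new: +{c}
  FOLLOW(S)={$}  FOLLOW(A)={c}
iter 2: — fixpoint
  FOLLOW(S)={$}  FOLLOW(A)={c}

FOLLOW(A) = ["c"]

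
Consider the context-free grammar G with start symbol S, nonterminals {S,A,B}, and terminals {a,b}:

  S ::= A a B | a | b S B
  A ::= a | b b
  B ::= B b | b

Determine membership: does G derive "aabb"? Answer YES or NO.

CNF form of G:
  S -> A X2 | T0 X3 | a
  A -> T0 T0 | a
  B -> B T0 | b
  T0 -> b
  T1 -> a
  X2 -> T1 B
  X3 -> S B

Fill CYK table bottom-up:
  cell(0,0) a: {A,S,T1}  orig:{A,S}
  cell(1,1) a: {A,S,T1}  orig:{A,S}
  cell(2,2) b: {B,T0}  orig:{B}
  cell(3,3) b: {B,T0}  orig:{B}
  cell(0,1) aa: ∅
  cell(1,2) ab: {X2,X3}  orig:{}
  cell(2,3) bb: {A,B}
  cell(0,2) aab: {S}
  cell(1,3) abb: {X2,X3}  orig:{}
  cell(0,3) aabb: {S,X3}  orig:{S}

S ∈ T[0,3] ⇒ YES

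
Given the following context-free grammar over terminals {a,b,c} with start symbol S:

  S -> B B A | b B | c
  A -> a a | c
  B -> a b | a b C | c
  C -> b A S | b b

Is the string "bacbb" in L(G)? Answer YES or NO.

Convert to CNF:
  S -> B X4 | T1 B | c
  A -> T0 T0 | c
  B -> T0 T1 | T0 X2 | c
  C -> T1 T1 | T1 X3
  T0 -> a
  T1 -> b
  X2 -> T1 C
  X3 -> A S
  X4 -> B A

CYK fill:
  T[0,0] 'b' = {T1}  orig:{}
  T[1,1] 'a' = {T0}  orig:{}
  T[2,2] 'c' = {A,B,S}
  T[3,3] 'b' = {T1}  orig:{}
  T[4,4] 'b' = {T1}  orig:{}
  T[0,1] 'ba' = ∅
  T[1,2] 'ac' = ∅
  T[2,3] 'cb' = ∅
  T[3,4] 'bb' = {C}
  T[0,2] 'bac' = ∅
  T[1,3] 'acb' = ∅
  T[2,4] 'cbb' = ∅
  T[0,3] 'bacb' = ∅
  T[1,4] 'acbb' = ∅
  T[0,4] 'bacbb' = ∅

S ∉ T[0,4] ⇒ NO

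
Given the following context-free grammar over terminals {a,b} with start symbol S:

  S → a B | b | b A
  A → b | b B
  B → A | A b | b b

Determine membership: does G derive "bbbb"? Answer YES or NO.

CNF form of G:
  S -> T0 A | T1 B | b
  A -> T0 B | b
  B -> A T0 | T0 B | T0 T0 | b
  T0 -> b
  T1 -> a

CYK fill:
  cell(0,0) b: {A,B,S,T0}  orig:{A,B,S}
  cell(1,1) b: {A,B,S,T0}  orig:{A,B,S}
  cell(2,2) b: {A,B,S,T0}  orig:{A,B,S}
  cell(3,3) b: {A,B,S,T0}  orig:{A,B,S}
  cell(0,1) bb: {A,B,S}
  cell(1,2) bb: {A,B,S}
  cell(2,3) bb: {A,B,S}
  cell(0,2) bbb: {A,B,S}
  cell(1,3) bbb: {A,B,S}
  cell(0,3) bbbb: {A,B,S}

S ∈ T[0,3] ⇒ YES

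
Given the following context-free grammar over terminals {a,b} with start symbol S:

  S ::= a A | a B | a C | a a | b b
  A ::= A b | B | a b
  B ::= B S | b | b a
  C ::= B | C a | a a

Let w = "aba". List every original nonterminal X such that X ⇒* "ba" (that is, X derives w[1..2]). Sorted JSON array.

CNF form of G:
  S -> T0 T0 | T1 A | T1 B | T1 C | T1 T1
  A -> A T0 | B S | T0 T1 | T1 T0 | b
  B -> B S | T0 T1 | b
  C -> B S | C T1 | T0 T1 | T1 T1 | b
  T0 -> b
  T1 -> a

CYK table (by increasing span) — only the sub-triangle for w[1..2]:
  [1..1]={A,B,C,T0}  "b"  orig:{A,B,C}
  [2..2]={T1}  "a"  orig:{}
  [1..2]={A,B,C}  "ba"

Original NTs in T[1,2] deriving "ba": ["A", "B", "C"]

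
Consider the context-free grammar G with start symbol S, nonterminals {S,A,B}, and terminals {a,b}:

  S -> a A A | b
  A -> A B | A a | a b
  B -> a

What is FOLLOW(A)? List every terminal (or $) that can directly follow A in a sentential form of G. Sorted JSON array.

FIRST iteration:
[1]
  A via A→a b: +{a}
  B via B→a: +{a}
  S via S→a A A: +{a}
  S via S→b: +{b}
  FIRST(S)={a,b}  FIRST(A)={a}  FIRST(B)={a}
[2] done
  FIRST(S)={a,b}  FIRST(A)={a}  FIRST(B)={a}

FOLLOW iteration:
initialize: $ ∈ FOLLOW(S)
round 1:
  A→A B: FOLLOW(A) ⊇ FIRST(B) = {a}; new: +{a}
  A→A B: FOLLOW(B) ⊇ FOLLOW(A) ⊇ {a}; new: +{a}
  S→a A A: FOLLOW(A) ⊇ FOLLOW(S) ⊇ {$}; new: +{$}
  FOLLOW(S)={$}  FOLLOW(A)={$,a}  FOLLOW(B)={a}
round 2:
  A→A B: FOLLOW(B) ⊇ FOLLOW(A) ⊇ {$,a}; new: +{$}
  FOLLOW(S)={$}  FOLLOW(A)={$,a}  FOLLOW(B)={$,a}
round 3: done
  FOLLOW(S)={$}  FOLLOW(A)={$,a}  FOLLOW(B)={$,a}

FOLLOW(A) = ["$", "a"]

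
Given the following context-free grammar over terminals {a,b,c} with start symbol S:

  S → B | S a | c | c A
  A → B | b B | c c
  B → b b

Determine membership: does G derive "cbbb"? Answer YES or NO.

Convert to CNF:
  S -> S T2 | T0 T0 | T1 A | c
  A -> T0 B | T0 T0 | T1 T1
  B -> T0 T0
  T0 -> b
  T1 -> c
  T2 -> a

CYK fill:
  [0..0]={S,T1}  "c"  orig:{S}
  [1..1]={T0}  "b"  orig:{}
  [2..2]={T0}  "b"  orig:{}
  [3..3]={T0}  "b"  orig:{}
  [0..1]=∅  "cb"
  [1..2]={A,B,S}  "bb"
  [2..3]={A,B,S}  "bb"
  [0..2]={S}  "cbb"
  [1..3]={A}  "bbb"
  [0..3]={S}  "cbbb"

S ∈ T[0,3] ⇒ YES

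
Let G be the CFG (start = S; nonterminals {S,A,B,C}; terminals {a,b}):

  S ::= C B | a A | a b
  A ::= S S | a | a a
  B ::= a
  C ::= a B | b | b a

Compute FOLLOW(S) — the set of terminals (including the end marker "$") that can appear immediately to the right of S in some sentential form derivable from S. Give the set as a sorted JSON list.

FIRST sets, iterate to fixpoint:
round 1:
  A via A→a: +{a}
  B via B→a: +{a}
  C via C→a B: +{a}
  C via C→b: +{b}
  S via S→C B: +{a,b}
  FIRST(S)={a,b}  FIRST(A)={a}  FIRST(B)={a}  FIRST(C)={a,b}
round 2:
  A via A→S S: +{b}
  FIRST(S)={a,b}  FIRST(A)={a,b}  FIRST(B)={a}  FIRST(C)={a,b}
round 3: done
  FIRST(S)={a,b}  FIRST(A)={a,b}  FIRST(B)={a}  FIRST(C)={a,b}

FOLLOW sets:
seed FOLLOW(S) with $
iter 1:
  A→S S: FOLLOW(S) ⊇ FIRST(S) = {a,b}; new: +{a,b}
  S→C B: FOLLOW(C) ⊇ FIRST(B) = {a}; new: +{a}
  S→C B: FOLLOW(B) ⊇ FOLLOW(S) ⊇ {$,a,b}; new: +{$,a,b}
  S→a A: FOLLOW(A) ⊇ FOLLOW(S) ⊇ {$,a,b}; new: +{$,a,b}
  S: {$,a,b}  A: {$,a,b}  B: {$,a,b}  C: {a}
iter 2: — fixpoint
  S: {$,a,b}  A: {$,a,b}  B: {$,a,b}  C: {a}

FOLLOW(S) = ["$", "a", "b"]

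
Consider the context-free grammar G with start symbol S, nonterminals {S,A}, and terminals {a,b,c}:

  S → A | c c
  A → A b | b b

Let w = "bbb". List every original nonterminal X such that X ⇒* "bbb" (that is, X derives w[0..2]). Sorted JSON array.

CNF form of G:
  S -> A T0 | T0 T0 | T1 T1
  A -> A T0 | T0 T0
  T0 -> b
  T1 -> c

Fill CYK table bottom-up, restricted to cells inside w[0..2]:
  T[0,0] 'b' = {T0}  orig:{}
  T[1,1] 'b' = {T0}  orig:{}
  T[2,2] 'b' = {T0}  orig:{}
  T[0,1] 'bb' = {A,S}
  T[1,2] 'bb' = {A,S}
  T[0,2] 'bbb' = {A,S}

Original NTs in T[0,2] deriving "bbb": ["A", "S"]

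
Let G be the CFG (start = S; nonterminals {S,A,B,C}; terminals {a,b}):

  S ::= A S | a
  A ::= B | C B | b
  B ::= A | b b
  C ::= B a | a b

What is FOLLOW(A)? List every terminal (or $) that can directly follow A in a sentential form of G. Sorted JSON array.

Compute FIRST by fixpoint:
round 1:
  A via A→b: +{b}
  B via B→A: +{b}
  C via C→B a: +{b}
  C via C→a b: +{a}
  S via S→A S: +{b}
  S via S→a: +{a}
  FIRST[S]={a,b}  FIRST[A]={b}  FIRST[B]={b}  FIRST[C]={a,b}
round 2:
  A via A→C B: +{a}
  B via B→A: +{a}
  FIRST[S]={a,b}  FIRST[A]={a,b}  FIRST[B]={a,b}  FIRST[C]={a,b}
round 3: done
  FIRST[S]={a,b}  FIRST[A]={a,b}  FIRST[B]={a,b}  FIRST[C]={a,b}

Compute FOLLOW by fixpoint:
initialize: $ ∈ FOLLOW(S)
pass 1:
  A→C B: FOLLOW(C) ⊇ FIRST(B) = {a,b}; new: +{a,b}
  C→B a: FOLLOW(B) ⊇ FIRST(a) = {a}; new: +{a}
  S→A S: FOLLOW(A) ⊇ FIRST(S) = {a,b}; new: +{a,b}
  FOLLOW(S)={$}  FOLLOW(A)={a,b}  FOLLOW(B)={a}  FOLLOW(C)={a,b}
pass 2:
  A→B: FOLLOW(B) ⊇ FOLLOW(A) ⊇ {a,b}; new: +{b}
  FOLLOW(S)={$}  FOLLOW(A)={a,b}  FOLLOW(B)={a,b}  FOLLOW(C)={a,b}
pass 3: (stable)
  FOLLOW(S)={$}  FOLLOW(A)={a,b}  FOLLOW(B)={a,b}  FOLLOW(C)={a,b}

FOLLOW(A) = ["a", "b"]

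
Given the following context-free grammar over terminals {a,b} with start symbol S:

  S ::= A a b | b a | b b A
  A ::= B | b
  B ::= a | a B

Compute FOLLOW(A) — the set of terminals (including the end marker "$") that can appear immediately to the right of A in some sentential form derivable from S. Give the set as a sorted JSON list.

Compute FIRST by fixpoint:
iter 1:
  A via A→b: +{b}
  B via B→a: +{a}
  S via S→A a b: +{b}
  S: {b}  A: {b}  B: {a}
iter 2:
  A via A→B: +{a}
  S via S→A a b: +{a}
  S: {a,b}  A: {a,b}  B: {a}
iter 3: done
  S: {a,b}  A: {a,b}  B: {a}

FOLLOW sets:
seed FOLLOW(S) with $
iter 1:
  S→A a b: FOLLOW(A) ⊇ FIRST(a) = {a}; new: +{a}
  S→b b A: FOLLOW(A) ⊇ FOLLOW(S) ⊇ {$}; new: +{$}
  FOLLOW[S]={$}  FOLLOW[A]={$,a}  FOLLOW[B]={}
iter 2:
  A→B: FOLLOW(B) ⊇ FOLLOW(A) ⊇ {$,a}; new: +{$,a}
  FOLLOW[S]={$}  FOLLOW[A]={$,a}  FOLLOW[B]={$,a}
iter 3: (stable)
  FOLLOW[S]={$}  FOLLOW[A]={$,a}  FOLLOW[B]={$,a}

FOLLOW(A) = ["$", "a"]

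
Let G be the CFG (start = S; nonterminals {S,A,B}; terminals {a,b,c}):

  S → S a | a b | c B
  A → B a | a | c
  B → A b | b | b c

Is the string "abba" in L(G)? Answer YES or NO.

CNF form of G:
  S -> S T0 | T0 T1 | T2 B
  A -> B T0 | a | c
  B -> A T1 | T1 T2 | b
  T0 -> a
  T1 -> b
  T2 -> c

CYK fill:
  cell(0,0) a: {A,T0}  orig:{A}
  cell(1,1) b: {B,T1}  orig:{B}
  cell(2,2) b: {B,T1}  orig:{B}
  cell(3,3) a: {A,T0}  orig:{A}
  cell(0,1) ab: {B,S}
  cell(1,2) bb: ∅
  cell(2,3) ba: {A}
  cell(0,2) abb: ∅
  cell(1,3) bba: ∅
  cell(0,3) abba: ∅

S ∉ T[0,3] ⇒ NO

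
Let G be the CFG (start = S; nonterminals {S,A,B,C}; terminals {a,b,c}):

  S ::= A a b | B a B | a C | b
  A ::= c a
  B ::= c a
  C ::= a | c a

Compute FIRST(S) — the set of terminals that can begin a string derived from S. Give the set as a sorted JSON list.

Compute FIRST by fixpoint:
iter 1:
  A via A→c a: +{c}
  B via B→c a: +{c}
  C via C→a: +{a}
  C via C→c a: +{c}
  S via S→A a b: +{c}
  S via S→a C: +{a}
  S via S→b: +{b}
  S: {a,b,c}  A: {c}  B: {c}  C: {a,c}
iter 2: (no change)
  S: {a,b,c}  A: {c}  B: {c}  C: {a,c}

FIRST(S) = ["a", "b", "c"]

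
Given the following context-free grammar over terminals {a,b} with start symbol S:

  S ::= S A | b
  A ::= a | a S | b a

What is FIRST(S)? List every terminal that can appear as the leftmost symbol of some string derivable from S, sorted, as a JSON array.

FIRST iteration:
pass 1:
  A via A→a: +{a}
  A via A→b a: +{b}
  S via S→b: +{b}
  FIRST[S]={b}  FIRST[A]={a,b}
pass 2: done
  FIRST[S]={b}  FIRST[A]={a,b}

FIRST(S) = ["b"]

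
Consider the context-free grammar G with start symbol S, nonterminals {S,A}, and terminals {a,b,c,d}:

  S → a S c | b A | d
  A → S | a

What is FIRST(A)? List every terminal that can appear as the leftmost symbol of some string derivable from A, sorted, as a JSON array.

Compute FIRST by fixpoint:
iter 1:
  A via A→a: +{a}
  S via S→a S c: +{a}
  S via S→b A: +{b}
  S via S→d: +{d}
  FIRST[S]={a,b,d}  FIRST[A]={a}
iter 2:
  A via A→S: +{b,d}
  FIRST[S]={a,b,d}  FIRST[A]={a,b,d}
iter 3: — fixpoint
  FIRST[S]={a,b,d}  FIRST[A]={a,b,d}

FIRST(A) = ["a", "b", "d"]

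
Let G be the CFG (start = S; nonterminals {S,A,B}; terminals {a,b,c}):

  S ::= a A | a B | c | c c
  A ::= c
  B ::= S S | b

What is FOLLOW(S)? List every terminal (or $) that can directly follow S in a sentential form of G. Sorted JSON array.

Compute FIRST by fixpoint:
[1]
  A via A→c: +{c}
  B via B→b: +{b}
  S via S→a A: +{a}
  S via S→c: +{c}
  FIRST[S]={a,c}  FIRST[A]={c}  FIRST[B]={b}
[2]
  B via B→S S: +{a,c}
  FIRST[S]={a,c}  FIRST[A]={c}  FIRST[B]={a,b,c}
[3] (stable)
  FIRST[S]={a,c}  FIRST[A]={c}  FIRST[B]={a,b,c}

FOLLOW iteration:
FOLLOW(S) := {$}
round 1:
  B→S S: FOLLOW(S) ⊇ FIRST(S) = {a,c}; new: +{a,c}
  S→a A: FOLLOW(A) ⊇ FOLLOW(S) ⊇ {$,a,c}; new: +{$,a,c}
  S→a B: FOLLOW(B) ⊇ FOLLOW(S) ⊇ {$,a,c}; new: +{$,a,c}
  S: {$,a,c}  A: {$,a,c}  B: {$,a,c}
round 2: done
  S: {$,a,c}  A: {$,a,c}  B: {$,a,c}

FOLLOW(S) = ["$", "a", "c"]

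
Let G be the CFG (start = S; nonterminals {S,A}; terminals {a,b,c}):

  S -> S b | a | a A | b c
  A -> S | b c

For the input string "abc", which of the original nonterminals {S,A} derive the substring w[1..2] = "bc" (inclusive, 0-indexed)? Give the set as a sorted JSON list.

CNF form of G:
  S -> S T0 | T0 T2 | T1 A | a
  A -> S T0 | T0 T2 | T1 A | a
  T0 -> b
  T1 -> a
  T2 -> c

CYK table (by increasing span) (cells [i..j] with 1 ≤ i ≤ j ≤ 2 only):
  cell(1,1) b: {T0}  orig:{}
  cell(2,2) c: {T2}  orig:{}
  cell(1,2) bc: {A,S}

Original NTs in T[1,2] deriving "bc": ["A", "S"]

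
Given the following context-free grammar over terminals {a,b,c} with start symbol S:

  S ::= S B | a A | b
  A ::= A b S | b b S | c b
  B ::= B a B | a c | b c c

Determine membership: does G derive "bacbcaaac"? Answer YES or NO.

CNF form of G:
  S -> S B | T2 A | b
  A -> A X3 | T0 X4 | T1 T0
  B -> B X5 | T0 X6 | T2 T1
  T0 -> b
  T1 -> c
  T2 -> a
  X3 -> T0 S
  X4 -> T0 S
  X5 -> T2 B
  X6 -> T1 T1

CYK fill:
  T[0,0] 'b' = {S,T0}  orig:{S}
  T[1,1] 'a' = {T2}  orig:{}
  T[2,2] 'c' = {T1}  orig:{}
  T[3,3] 'b' = {S,T0}  orig:{S}
  T[4,4] 'c' = {T1}  orig:{}
  T[5,5] 'a' = {T2}  orig:{}
  T[6,6] 'a' = {T2}  orig:{}
  T[7,7] 'a' = {T2}  orig:{}
  T[8,8] 'c' = {T1}  orig:{}
  T[0,1] 'ba' = ∅
  T[1,2] 'ac' = {B}
  T[2,3] 'cb' = {A}
  T[3,4] 'bc' = ∅
  T[4,5] 'ca' = ∅
  T[5,6] 'aa' = ∅
  T[6,7] 'aa' = ∅
  T[7,8] 'ac' = {B}
  T[0,2] 'bac' = {S}
  T[1,3] 'acb' = {S}
  T[2,4] 'cbc' = ∅
  T[3,5] 'bca' = ∅
  T[4,6] 'caa' = ∅
  T[5,7] 'aaa' = ∅
  T[6,8] 'aac' = {X5}  orig:{}
  T[0,3] 'bacb' = {X3,X4}  orig:{}
  T[1,4] 'acbc' = ∅
  T[2,5] 'cbca' = ∅
  T[3,6] 'bcaa' = ∅
  T[4,7] 'caaa' = ∅
  T[5,8] 'aaac' = ∅
  T[0,4] 'bacbc' = ∅
  T[1,5] 'acbca' = ∅
  T[2,6] 'cbcaa' = ∅
  T[3,7] 'bcaaa' = ∅
  T[4,8] 'caaac' = ∅
  T[0,5] 'bacbca' = ∅
  T[1,6] 'acbcaa' = ∅
  T[2,7] 'cbcaaa' = ∅
  T[3,8] 'bcaaac' = ∅
  T[0,6] 'bacbcaa' = ∅
  T[1,7] 'acbcaaa' = ∅
  T[2,8] 'cbcaaac' = ∅
  T[0,7] 'bacbcaaa' = ∅
  T[1,8] 'acbcaaac' = ∅
  T[0,8] 'bacbcaaac' = ∅

S ∉ T[0,8] ⇒ NO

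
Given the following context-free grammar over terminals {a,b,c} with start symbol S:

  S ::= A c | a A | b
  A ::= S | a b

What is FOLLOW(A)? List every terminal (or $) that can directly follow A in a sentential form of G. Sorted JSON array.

FIRST iteration:
pass 1:
  A via A→a b: +{a}
  S via S→A c: +{a}
  S via S→b: +{b}
  FIRST(S)={a,b}  FIRST(A)={a}
pass 2:
  A via A→S: +{b}
  FIRST(S)={a,b}  FIRST(A)={a,b}
pass 3: done
  FIRST(S)={a,b}  FIRST(A)={a,b}

FOLLOW iteration:
seed FOLLOW(S) with $
iter 1:
  S→A c: FOLLOW(A) ⊇ FIRST(c) = {c}; new: +{c}
  S→a A: FOLLOW(A) ⊇ FOLLOW(S) ⊇ {$}; new: +{$}
  FOLLOW(S)={$}  FOLLOW(A)={$,c}
iter 2:
  A→S: FOLLOW(S) ⊇ FOLLOW(A) ⊇ {$,c}; new: +{c}
  FOLLOW(S)={$,c}  FOLLOW(A)={$,c}
iter 3: done
  FOLLOW(S)={$,c}  FOLLOW(A)={$,c}

FOLLOW(A) = ["$", "c"]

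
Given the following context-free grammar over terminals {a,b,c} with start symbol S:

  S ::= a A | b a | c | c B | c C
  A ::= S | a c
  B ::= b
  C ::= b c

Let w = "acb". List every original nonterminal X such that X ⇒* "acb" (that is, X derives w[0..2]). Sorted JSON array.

CNF form of G:
  S -> T0 A | T1 B | T1 C | T2 T0 | c
  A -> T0 A | T0 T1 | T1 B | T1 C | T2 T0 | c
  B -> b
  C -> T2 T1
  T0 -> a
  T1 -> c
  T2 -> b

CYK fill, restricted to cells inside w[0..2]:
  [0..0]={T0}  "a"  orig:{}
  [1..1]={A,S,T1}  "c"  orig:{A,S}
  [2..2]={B,T2}  "b"  orig:{B}
  [0..1]={A,S}  "ac"
  [1..2]={A,S}  "cb"
  [0..2]={A,S}  "acb"

Original NTs in T[0,2] deriving "acb": ["A", "S"]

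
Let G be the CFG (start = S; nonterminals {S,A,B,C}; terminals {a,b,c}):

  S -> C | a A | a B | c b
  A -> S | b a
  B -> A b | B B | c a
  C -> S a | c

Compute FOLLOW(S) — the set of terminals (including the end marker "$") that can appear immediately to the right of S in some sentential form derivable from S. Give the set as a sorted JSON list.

FIRST sets, iterate to fixpoint:
iter 1:
  A via A→b a: +{b}
  B via B→A b: +{b}
  B via B→c a: +{c}
  C via C→c: +{c}
  S via S→C: +{c}
  S via S→a A: +{a}
  S: {a,c}  A: {b}  B: {b,c}  C: {c}
iter 2:
  A via A→S: +{a,c}
  B via B→A b: +{a}
  C via C→S a: +{a}
  S: {a,c}  A: {a,b,c}  B: {a,b,c}  C: {a,c}
iter 3: (stable)
  S: {a,c}  A: {a,b,c}  B: {a,b,c}  C: {a,c}

FOLLOW iteration:
initialize: $ ∈ FOLLOW(S)
[1]
  B→A b: FOLLOW(A) ⊇ FIRST(b) = {b}; new: +{b}
  B→B B: FOLLOW(B) ⊇ FIRST(B) = {a,b,c}; new: +{a,b,c}
  C→S a: FOLLOW(S) ⊇ FIRST(a) = {a}; new: +{a}
  S→C: FOLLOW(C) ⊇ FOLLOW(S) ⊇ {$,a}; new: +{$,a}
  S→a A: FOLLOW(A) ⊇ FOLLOW(S) ⊇ {$,a}; new: +{$,a}
  S→a B: FOLLOW(B) ⊇ FOLLOW(S) ⊇ {$,a}; new: +{$}
  FOLLOW[S]={$,a}  FOLLOW[A]={$,a,b}  FOLLOW[B]={$,a,b,c}  FOLLOW[C]={$,a}
[2]
  A→S: FOLLOW(S) ⊇ FOLLOW(A) ⊇ {$,a,b}; new: +{b}
  S→C: FOLLOW(C) ⊇ FOLLOW(S) ⊇ {$,a,b}; new: +{b}
  FOLLOW[S]={$,a,b}  FOLLOW[A]={$,a,b}  FOLLOW[B]={$,a,b,c}  FOLLOW[C]={$,a,b}
[3] (stable)
  FOLLOW[S]={$,a,b}  FOLLOW[A]={$,a,b}  FOLLOW[B]={$,a,b,c}  FOLLOW[C]={$,a,b}

FOLLOW(S) = ["$", "a", "b"]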